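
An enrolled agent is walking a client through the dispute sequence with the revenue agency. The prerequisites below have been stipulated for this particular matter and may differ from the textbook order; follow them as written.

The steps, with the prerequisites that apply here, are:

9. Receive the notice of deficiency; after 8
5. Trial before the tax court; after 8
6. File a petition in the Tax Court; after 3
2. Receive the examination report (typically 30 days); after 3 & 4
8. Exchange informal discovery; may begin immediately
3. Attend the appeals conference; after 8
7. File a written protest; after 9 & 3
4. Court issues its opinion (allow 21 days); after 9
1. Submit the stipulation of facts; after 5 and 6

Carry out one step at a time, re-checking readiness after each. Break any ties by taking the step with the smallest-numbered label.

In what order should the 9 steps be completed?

8 3 5 6 1 9 4 2 7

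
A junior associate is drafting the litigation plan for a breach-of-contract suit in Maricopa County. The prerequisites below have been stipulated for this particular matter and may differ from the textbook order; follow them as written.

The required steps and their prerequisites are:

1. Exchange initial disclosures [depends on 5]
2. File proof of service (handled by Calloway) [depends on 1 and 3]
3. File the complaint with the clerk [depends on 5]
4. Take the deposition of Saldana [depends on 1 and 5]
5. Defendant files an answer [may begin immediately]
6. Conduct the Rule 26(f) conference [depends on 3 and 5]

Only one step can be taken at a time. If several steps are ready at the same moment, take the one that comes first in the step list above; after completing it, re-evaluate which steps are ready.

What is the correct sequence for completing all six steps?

5, 1, 3, 2, 4, 6

Only 5 has no prerequisites, so it is first.
1 and 3 are both available; 1 is listed earlier → 1.
3 and 4 are both available; 3 is listed earlier → 3.
Ready: 2, 4 and 6. 2 is listed earlier → 2.
4 and 6 are both available; 4 is listed earlier → 4.
Next only 6 has its prerequisites met → 6.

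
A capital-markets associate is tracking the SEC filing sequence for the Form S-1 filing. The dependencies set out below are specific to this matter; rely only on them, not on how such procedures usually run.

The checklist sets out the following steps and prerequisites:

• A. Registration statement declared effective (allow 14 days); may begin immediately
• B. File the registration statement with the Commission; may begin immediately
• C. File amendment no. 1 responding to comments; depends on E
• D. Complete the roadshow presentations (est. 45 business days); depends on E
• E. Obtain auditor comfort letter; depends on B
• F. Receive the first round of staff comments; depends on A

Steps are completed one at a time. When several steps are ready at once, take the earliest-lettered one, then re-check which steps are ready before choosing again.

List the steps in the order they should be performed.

A B E C D F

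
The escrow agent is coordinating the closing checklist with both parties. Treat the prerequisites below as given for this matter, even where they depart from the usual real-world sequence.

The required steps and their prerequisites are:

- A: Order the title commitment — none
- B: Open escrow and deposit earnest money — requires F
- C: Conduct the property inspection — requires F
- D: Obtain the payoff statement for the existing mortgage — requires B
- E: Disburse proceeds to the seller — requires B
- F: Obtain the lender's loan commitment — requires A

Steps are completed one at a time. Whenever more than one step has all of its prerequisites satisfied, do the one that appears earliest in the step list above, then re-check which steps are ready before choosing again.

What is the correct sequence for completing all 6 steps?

Only A has no prerequisites, so it is first.
That leaves F as the only ready step → F.
B and C are both available; B is listed earlier → B.
D and E now also ready, so the ready set is {C, D, E}; C is listed earlier → C.
Ready: D and E. D is listed earlier → D.
That leaves E as the only ready step → E.

A, F, B, C, D, E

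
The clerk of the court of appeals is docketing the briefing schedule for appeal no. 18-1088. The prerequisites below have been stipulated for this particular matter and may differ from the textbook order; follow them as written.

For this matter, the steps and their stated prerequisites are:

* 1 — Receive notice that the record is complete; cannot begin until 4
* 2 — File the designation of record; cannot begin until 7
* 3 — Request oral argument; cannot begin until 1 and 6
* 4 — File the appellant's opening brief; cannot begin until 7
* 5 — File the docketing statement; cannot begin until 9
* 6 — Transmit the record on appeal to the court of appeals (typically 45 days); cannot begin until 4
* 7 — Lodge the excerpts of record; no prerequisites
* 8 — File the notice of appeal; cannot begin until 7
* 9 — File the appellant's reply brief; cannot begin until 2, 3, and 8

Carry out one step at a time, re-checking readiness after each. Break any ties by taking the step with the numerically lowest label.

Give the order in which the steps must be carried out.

7 is the only step with nothing outstanding, so it goes first.
2, 4 and 8 are all available; 2 has the earlier label → 2.
4 and 8 are both available; 4 has the earlier label → 4.
1 and 6 now also ready, so the ready set is {1, 6, 8}; 1 has the earlier label → 1.
Now 6 and 8 have their prerequisites met. 6 has the earlier label, so 6 next.
3 and 8 are both available; 3 has the earlier label → 3.
Next only 8 has its prerequisites met → 8.
9 needed 2, 3 and 8, now all done → 9.
5 needed 9, now all done → 5.

7 → 2 → 4 → 1 → 6 → 3 → 8 → 9 → 5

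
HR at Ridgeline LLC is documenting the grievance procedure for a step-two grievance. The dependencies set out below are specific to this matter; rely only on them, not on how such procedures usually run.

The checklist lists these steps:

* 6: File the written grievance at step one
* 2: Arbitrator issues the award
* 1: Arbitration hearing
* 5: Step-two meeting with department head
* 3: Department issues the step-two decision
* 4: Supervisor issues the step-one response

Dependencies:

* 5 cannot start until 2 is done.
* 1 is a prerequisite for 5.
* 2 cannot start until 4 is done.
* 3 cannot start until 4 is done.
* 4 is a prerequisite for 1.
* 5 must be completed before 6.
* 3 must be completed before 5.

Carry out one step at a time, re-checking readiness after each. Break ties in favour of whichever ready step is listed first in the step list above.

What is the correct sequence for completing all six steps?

4, 2, 1, 3, 5, 6

4 is the only step with nothing outstanding, so it goes first.
2, 1 and 3 are all available; 2 is listed earlier → 2.
1 and 3 are both available; 1 is listed earlier → 1.
3 is the only step now ready → 3.
5 is the only step now ready → 5.
Next only 6 has its prerequisites met → 6.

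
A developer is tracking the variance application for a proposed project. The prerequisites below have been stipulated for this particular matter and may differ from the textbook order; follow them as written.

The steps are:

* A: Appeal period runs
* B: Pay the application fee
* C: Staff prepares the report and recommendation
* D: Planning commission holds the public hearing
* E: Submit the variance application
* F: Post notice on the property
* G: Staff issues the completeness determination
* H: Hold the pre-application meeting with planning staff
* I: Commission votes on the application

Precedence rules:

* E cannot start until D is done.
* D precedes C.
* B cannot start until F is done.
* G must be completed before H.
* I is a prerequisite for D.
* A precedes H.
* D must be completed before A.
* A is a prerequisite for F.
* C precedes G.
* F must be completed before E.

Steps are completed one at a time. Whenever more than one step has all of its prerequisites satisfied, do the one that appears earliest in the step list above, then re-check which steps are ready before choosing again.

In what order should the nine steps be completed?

I, D, A, C, F, B, E, G, H

Only I has no prerequisites, so it is first.
That leaves D as the only ready step → D.
Now A and C have their prerequisites met. A is listed earlier, so A next.
F now also ready, so the ready set is {C, F}; C is listed earlier → C.
G now also ready, so the ready set is {F, G}; F is listed earlier → F.
B and E now also ready, so the ready set is {B, E, G}; B is listed earlier → B.
Now E and G have their prerequisites met. E is listed earlier, so E next.
G needed C, now all done → G.
H is the only step now ready → H.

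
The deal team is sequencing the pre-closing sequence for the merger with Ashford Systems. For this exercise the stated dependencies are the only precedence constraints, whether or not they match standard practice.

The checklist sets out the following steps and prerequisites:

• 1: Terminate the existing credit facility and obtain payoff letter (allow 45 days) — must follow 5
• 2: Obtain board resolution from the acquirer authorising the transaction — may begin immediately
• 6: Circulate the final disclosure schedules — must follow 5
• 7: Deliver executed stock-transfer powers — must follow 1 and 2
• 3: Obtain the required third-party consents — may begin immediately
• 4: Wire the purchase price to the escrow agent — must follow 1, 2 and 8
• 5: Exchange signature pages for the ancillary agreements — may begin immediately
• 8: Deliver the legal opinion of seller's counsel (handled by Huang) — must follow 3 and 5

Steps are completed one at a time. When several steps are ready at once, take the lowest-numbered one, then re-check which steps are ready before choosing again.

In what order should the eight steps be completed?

Nothing is required for 2, 3 and 5. 2 has the earlier label → 2 first.
3 and 5 are both available; 3 has the earlier label → 3.
5 is the only step now ready → 5.
Now 1, 6 and 8 have their prerequisites met. 1 has the earlier label, so 1 next.
6, 7 and 8 are all available; 6 has the earlier label → 6.
Ready: 7 and 8. 7 has the earlier label → 7.
8 needed 3 and 5, now all done → 8.
4 is the only step now ready → 4.

2, 3, 5, 1, 6, 7, 8, 4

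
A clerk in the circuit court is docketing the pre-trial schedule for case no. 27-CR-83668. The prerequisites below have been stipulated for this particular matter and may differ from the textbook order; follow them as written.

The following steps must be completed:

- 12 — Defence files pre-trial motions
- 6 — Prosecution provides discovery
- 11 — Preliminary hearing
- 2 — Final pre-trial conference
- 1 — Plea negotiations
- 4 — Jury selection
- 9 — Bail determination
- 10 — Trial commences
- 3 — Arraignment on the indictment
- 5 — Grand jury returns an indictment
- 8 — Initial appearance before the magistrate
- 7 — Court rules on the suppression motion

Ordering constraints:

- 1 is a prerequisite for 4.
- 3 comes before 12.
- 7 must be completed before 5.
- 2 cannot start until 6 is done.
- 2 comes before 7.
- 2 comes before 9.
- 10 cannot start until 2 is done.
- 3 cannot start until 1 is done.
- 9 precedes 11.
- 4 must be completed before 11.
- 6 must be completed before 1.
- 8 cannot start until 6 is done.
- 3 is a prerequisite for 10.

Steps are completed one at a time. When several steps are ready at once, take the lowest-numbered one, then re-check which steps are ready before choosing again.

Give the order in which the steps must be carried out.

Only 6 has no prerequisites, so it is first.
Now 1, 2 and 8 have their prerequisites met. 1 has the earlier label, so 1 next.
3 and 4 now also ready, so the ready set is {2, 3, 4, 8}; 2 has the earlier label → 2.
7 and 9 now also ready, so the ready set is {3, 4, 7, 8, 9}; 3 has the earlier label → 3.
10 and 12 now also ready, so the ready set is {4, 7, 8, 9, 10, 12}; 4 has the earlier label → 4.
Now 7, 8, 9, 10 and 12 have their prerequisites met. 7 has the earlier label, so 7 next.
Now 5, 8, 9, 10 and 12 have their prerequisites met. 5 has the earlier label, so 5 next.
Now 8, 9, 10 and 12 have their prerequisites met. 8 has the earlier label, so 8 next.
9, 10 and 12 are all available; 9 has the earlier label → 9.
11 now also ready, so the ready set is {10, 11, 12}; 10 has the earlier label → 10.
11 and 12 are both available; 11 has the earlier label → 11.
Next only 12 has its prerequisites met → 12.

6, 1, 2, 3, 4, 7, 5, 8, 9, 10, 11, 12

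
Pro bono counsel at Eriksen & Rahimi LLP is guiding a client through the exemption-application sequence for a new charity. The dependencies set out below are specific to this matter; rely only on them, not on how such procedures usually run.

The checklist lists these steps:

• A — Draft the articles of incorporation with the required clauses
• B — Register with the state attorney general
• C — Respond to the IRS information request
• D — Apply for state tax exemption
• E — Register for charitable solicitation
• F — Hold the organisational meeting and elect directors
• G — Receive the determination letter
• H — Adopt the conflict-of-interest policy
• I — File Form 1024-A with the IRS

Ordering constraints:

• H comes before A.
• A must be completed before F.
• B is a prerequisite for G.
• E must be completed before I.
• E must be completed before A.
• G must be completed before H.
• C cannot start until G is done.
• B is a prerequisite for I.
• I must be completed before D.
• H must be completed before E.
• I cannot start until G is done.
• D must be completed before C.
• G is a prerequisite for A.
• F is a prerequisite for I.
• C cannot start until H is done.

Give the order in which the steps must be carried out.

B, G, H, E, A, F, I, D, C

B is the only step with nothing outstanding, so it goes first.
G needed B, now all done → G.
Next only H has its prerequisites met → H.
Next only E has its prerequisites met → E.
A needed E, G and H, now all done → A.
F needed A, now all done → F.
Next only I has its prerequisites met → I.
D needed I, now all done → D.
C needed D, G and H, now all done → C.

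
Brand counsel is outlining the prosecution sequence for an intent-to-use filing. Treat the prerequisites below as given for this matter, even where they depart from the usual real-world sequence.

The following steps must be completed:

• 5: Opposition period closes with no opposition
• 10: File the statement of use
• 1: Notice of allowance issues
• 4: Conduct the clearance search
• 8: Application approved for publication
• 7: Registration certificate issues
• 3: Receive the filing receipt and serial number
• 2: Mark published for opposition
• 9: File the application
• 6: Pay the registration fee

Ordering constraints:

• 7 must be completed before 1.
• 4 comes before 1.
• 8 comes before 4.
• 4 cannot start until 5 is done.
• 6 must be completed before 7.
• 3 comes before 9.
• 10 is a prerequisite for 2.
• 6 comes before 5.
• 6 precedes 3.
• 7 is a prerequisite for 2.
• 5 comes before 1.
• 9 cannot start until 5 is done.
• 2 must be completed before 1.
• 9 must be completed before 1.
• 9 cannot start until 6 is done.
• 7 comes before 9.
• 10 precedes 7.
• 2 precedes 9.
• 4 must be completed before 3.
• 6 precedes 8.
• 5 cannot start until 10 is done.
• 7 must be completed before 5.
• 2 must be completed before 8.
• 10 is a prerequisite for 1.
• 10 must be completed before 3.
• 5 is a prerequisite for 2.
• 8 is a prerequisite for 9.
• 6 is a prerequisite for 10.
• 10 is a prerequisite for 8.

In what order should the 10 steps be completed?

6 10 7 5 2 8 4 3 9 1

Only 6 has no prerequisites, so it is first.
10 needed 6, now all done → 10.
7 needed 10 and 6, now all done → 7.
5 needed 10, 7 and 6, now all done → 5.
2 is the only step now ready → 2.
8 is the only step now ready → 8.
That leaves 4 as the only ready step → 4.
3 needed 10, 4 and 6, now all done → 3.
Next only 9 has its prerequisites met → 9.
Next only 1 has its prerequisites met → 1.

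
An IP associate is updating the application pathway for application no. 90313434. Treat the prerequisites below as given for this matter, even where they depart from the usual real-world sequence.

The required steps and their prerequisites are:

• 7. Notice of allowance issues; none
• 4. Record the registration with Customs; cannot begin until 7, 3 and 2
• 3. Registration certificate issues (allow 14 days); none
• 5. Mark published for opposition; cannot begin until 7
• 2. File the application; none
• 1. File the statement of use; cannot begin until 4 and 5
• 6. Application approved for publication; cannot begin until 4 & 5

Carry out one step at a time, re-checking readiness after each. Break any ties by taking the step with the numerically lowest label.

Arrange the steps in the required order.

2, 3, 7, 4, 5, 1, 6

Nothing is required for 2, 3 and 7. 2 has the earlier label → 2 first.
3 and 7 are both available; 3 has the earlier label → 3.
7 is the only step now ready → 7.
4 and 5 are both available; 4 has the earlier label → 4.
5 needed 7, now all done → 5.
Now 1 and 6 have their prerequisites met. 1 has the earlier label, so 1 next.
6 needed 4 and 5, now all done → 6.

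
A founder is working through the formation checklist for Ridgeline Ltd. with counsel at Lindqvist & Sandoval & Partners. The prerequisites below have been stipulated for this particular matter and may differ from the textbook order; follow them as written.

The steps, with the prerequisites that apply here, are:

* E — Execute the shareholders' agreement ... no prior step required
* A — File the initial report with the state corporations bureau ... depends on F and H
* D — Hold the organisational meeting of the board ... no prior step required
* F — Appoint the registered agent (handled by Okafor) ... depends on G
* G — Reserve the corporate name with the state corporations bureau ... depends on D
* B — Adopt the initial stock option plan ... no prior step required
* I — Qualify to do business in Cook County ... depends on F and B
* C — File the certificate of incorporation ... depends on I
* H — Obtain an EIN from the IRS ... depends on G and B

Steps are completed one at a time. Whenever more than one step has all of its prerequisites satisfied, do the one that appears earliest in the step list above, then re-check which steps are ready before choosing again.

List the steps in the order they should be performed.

E, D, G, F, B, I, C, H, A

E, D and B have no prerequisites; E is listed earlier, so E is first.
D and B are both available; D is listed earlier → D.
G now also ready, so the ready set is {G, B}; G is listed earlier → G.
F and B are both available; F is listed earlier → F.
Next only B has its prerequisites met → B.
Now I and H have their prerequisites met. I is listed earlier, so I next.
Ready: C and H. C is listed earlier → C.
Next only H has its prerequisites met → H.
That leaves A as the only ready step → A.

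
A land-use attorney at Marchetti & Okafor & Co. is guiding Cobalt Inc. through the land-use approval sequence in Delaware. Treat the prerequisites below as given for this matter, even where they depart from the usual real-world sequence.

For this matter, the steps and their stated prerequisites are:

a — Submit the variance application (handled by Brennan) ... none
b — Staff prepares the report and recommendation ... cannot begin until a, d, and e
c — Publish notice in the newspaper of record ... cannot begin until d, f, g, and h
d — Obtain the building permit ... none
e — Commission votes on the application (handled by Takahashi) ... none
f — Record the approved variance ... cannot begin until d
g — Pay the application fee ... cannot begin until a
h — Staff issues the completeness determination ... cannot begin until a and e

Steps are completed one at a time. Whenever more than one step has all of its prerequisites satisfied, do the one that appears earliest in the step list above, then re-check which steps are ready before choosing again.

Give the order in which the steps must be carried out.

Nothing is required for a, d and e. a is listed earlier → a first.
g now also ready, so the ready set is {d, e, g}; d is listed earlier → d.
Now e, f and g have their prerequisites met. e is listed earlier, so e next.
b and h now also ready, so the ready set is {b, f, g, h}; b is listed earlier → b.
Ready: f, g and h. f is listed earlier → f.
Ready: g and h. g is listed earlier → g.
h needed a and e, now all done → h.
c needed d, f, g and h, now all done → c.

a d e b f g h c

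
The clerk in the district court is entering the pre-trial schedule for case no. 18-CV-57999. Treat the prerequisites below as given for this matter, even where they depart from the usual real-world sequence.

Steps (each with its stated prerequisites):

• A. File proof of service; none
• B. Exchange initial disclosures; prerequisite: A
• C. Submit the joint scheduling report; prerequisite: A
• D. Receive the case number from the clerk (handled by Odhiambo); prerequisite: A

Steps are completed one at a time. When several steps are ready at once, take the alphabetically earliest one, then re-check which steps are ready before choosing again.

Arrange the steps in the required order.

A → B → C → D

A is the only step with nothing outstanding, so it goes first.
B, C and D are all available; B has the earlier label → B.
Ready: C and D. C has the earlier label → C.
That leaves D as the only ready step → D.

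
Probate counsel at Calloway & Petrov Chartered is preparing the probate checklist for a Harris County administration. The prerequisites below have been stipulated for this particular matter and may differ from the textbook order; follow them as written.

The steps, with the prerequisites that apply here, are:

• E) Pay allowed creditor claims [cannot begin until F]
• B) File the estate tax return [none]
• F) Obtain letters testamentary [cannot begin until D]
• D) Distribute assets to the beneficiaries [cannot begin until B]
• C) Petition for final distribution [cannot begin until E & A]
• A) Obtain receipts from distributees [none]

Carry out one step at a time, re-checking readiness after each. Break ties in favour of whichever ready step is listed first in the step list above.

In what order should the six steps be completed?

B, D, F, E, A, C

B and A have no prerequisites; B is listed earlier, so B is first.
D now also ready, so the ready set is {D, A}; D is listed earlier → D.
F now also ready, so the ready set is {F, A}; F is listed earlier → F.
E now also ready, so the ready set is {E, A}; E is listed earlier → E.
That leaves A as the only ready step → A.
That leaves C as the only ready step → C.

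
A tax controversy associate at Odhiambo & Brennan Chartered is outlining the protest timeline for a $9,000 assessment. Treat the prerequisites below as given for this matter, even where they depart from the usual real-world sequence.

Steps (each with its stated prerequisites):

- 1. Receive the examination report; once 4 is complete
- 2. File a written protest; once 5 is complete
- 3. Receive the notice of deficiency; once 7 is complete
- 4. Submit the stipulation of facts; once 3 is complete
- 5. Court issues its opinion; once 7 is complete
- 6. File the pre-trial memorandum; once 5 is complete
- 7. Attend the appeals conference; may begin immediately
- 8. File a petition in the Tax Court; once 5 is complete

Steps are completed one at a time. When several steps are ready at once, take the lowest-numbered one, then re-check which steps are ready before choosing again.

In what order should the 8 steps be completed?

7 is the only step with nothing outstanding, so it goes first.
Now 3 and 5 have their prerequisites met. 3 has the earlier label, so 3 next.
Now 4 and 5 have their prerequisites met. 4 has the earlier label, so 4 next.
Ready: 1 and 5. 1 has the earlier label → 1.
That leaves 5 as the only ready step → 5.
2, 6 and 8 are all available; 2 has the earlier label → 2.
Ready: 6 and 8. 6 has the earlier label → 6.
That leaves 8 as the only ready step → 8.

7 3 4 1 5 2 6 8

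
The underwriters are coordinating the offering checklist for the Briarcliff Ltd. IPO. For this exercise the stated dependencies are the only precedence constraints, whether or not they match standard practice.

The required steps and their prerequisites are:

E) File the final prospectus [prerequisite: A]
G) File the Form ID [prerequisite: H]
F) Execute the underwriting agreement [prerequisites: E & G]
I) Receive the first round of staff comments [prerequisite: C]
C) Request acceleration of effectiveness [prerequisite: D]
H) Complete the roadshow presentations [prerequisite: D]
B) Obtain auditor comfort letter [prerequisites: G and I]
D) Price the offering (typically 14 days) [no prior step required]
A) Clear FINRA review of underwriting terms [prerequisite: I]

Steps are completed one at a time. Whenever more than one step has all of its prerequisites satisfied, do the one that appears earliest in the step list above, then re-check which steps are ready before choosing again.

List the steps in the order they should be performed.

D C I H G B A E F

D is the only step with nothing outstanding, so it goes first.
Now C and H have their prerequisites met. C is listed earlier, so C next.
I now also ready, so the ready set is {I, H}; I is listed earlier → I.
A now also ready, so the ready set is {H, A}; H is listed earlier → H.
G and A are both available; G is listed earlier → G.
Ready: B and A. B is listed earlier → B.
A is the only step now ready → A.
Next only E has its prerequisites met → E.
F needed E and G, now all done → F.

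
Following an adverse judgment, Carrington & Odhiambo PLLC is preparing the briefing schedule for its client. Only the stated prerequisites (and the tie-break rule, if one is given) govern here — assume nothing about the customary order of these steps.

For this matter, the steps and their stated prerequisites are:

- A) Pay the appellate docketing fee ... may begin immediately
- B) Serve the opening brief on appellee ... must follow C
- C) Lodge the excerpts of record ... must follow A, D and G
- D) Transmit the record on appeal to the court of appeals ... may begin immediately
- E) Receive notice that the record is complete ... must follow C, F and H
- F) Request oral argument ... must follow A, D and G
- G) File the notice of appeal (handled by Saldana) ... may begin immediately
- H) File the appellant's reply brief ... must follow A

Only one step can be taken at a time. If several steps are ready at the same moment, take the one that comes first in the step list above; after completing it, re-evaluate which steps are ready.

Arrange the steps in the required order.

A → D → G → C → B → F → H → E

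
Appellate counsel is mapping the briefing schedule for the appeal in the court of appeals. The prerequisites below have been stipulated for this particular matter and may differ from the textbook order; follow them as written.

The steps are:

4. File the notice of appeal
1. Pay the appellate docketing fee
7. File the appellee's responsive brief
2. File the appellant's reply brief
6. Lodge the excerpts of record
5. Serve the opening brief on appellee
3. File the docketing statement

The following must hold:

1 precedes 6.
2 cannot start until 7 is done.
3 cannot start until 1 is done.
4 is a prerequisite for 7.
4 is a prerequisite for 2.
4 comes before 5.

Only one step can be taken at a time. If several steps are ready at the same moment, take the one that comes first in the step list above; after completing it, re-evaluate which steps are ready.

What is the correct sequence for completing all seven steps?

Nothing is required for 4 and 1. 4 is listed earlier → 4 first.
Ready: 1, 7 and 5. 1 is listed earlier → 1.
6 and 3 now also ready, so the ready set is {7, 6, 5, 3}; 7 is listed earlier → 7.
Now 2, 6, 5 and 3 have their prerequisites met. 2 is listed earlier, so 2 next.
Ready: 6, 5 and 3. 6 is listed earlier → 6.
5 and 3 are both available; 5 is listed earlier → 5.
3 needed 1, now all done → 3.

4, 1, 7, 2, 6, 5, 3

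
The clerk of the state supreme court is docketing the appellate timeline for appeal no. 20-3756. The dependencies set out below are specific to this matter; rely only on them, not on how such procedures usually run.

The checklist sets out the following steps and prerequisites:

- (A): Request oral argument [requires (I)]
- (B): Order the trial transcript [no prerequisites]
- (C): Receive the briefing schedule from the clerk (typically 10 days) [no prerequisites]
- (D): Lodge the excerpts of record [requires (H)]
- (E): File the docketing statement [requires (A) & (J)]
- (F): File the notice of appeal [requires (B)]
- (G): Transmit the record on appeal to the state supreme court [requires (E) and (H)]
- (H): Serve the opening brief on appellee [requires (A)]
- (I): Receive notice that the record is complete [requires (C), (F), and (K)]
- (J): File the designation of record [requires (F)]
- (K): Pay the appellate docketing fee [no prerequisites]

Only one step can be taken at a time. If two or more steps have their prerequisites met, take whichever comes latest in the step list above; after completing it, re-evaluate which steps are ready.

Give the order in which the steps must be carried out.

(K), (C), (B), (F), (J), (I), (A), (H), (E), (G), (D)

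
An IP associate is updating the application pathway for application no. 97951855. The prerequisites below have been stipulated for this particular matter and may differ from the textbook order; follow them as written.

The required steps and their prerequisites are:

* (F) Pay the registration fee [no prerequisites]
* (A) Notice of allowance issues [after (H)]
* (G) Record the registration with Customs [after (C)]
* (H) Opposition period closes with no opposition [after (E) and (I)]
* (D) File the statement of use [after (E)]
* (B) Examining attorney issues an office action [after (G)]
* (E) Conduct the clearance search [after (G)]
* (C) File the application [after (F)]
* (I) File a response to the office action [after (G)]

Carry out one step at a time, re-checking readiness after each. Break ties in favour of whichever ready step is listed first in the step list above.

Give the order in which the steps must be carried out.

(F), (C), (G), (B), (E), (D), (I), (H), (A)

(F) has no prerequisites → (F) first.
That leaves (C) as the only ready step → (C).
(G) needed (C), now all done → (G).
(B), (E) and (I) are all available; (B) is listed earlier → (B).
Ready: (E) and (I). (E) is listed earlier → (E).
(D) now also ready, so the ready set is {(D), (I)}; (D) is listed earlier → (D).
(I) needed (G), now all done → (I).
Next only (H) has its prerequisites met → (H).
(A) needed (H), now all done → (A).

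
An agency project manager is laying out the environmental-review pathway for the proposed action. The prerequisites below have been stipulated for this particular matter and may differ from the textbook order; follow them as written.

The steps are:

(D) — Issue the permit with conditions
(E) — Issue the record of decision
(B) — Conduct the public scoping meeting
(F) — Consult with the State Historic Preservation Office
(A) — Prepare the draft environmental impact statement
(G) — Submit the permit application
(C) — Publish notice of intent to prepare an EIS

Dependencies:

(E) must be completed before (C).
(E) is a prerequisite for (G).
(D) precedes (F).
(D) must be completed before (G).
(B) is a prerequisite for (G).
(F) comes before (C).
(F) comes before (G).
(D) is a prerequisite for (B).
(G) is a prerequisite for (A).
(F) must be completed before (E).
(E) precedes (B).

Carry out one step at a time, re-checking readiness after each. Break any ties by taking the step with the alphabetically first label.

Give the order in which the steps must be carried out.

(D) → (F) → (E) → (B) → (C) → (G) → (A)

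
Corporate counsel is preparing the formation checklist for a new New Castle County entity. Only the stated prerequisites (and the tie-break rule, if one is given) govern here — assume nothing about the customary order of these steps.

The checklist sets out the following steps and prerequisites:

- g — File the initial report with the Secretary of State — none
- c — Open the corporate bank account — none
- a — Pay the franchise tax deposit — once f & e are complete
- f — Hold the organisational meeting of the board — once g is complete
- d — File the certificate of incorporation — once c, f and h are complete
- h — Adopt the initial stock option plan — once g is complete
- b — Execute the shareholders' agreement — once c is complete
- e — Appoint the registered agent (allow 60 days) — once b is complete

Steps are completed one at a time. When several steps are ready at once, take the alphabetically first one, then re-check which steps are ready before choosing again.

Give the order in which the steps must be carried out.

c → b → e → g → f → a → h → d

Nothing is required for c and g. c has the earlier label → c first.
Ready: b and g. b has the earlier label → b.
e now also ready, so the ready set is {e, g}; e has the earlier label → e.
Next only g has its prerequisites met → g.
Now f and h have their prerequisites met. f has the earlier label, so f next.
Ready: a and h. a has the earlier label → a.
h needed g, now all done → h.
That leaves d as the only ready step → d.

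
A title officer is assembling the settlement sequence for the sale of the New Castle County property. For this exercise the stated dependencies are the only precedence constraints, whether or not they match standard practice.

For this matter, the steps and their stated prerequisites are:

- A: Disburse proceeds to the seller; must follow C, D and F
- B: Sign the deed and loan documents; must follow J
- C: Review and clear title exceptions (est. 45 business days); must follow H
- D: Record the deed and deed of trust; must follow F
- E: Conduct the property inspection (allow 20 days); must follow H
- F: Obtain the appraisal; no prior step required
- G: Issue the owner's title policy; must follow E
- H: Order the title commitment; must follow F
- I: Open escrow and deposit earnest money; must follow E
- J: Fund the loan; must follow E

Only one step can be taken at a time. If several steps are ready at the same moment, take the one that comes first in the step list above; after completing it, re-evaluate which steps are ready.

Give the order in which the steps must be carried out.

F → D → H → C → A → E → G → I → J → B

F is the only step with nothing outstanding, so it goes first.
D and H are both available; D is listed earlier → D.
That leaves H as the only ready step → H.
C and E are both available; C is listed earlier → C.
A now also ready, so the ready set is {A, E}; A is listed earlier → A.
E needed H, now all done → E.
G, I and J are all available; G is listed earlier → G.
I and J are both available; I is listed earlier → I.
That leaves J as the only ready step → J.
Next only B has its prerequisites met → B.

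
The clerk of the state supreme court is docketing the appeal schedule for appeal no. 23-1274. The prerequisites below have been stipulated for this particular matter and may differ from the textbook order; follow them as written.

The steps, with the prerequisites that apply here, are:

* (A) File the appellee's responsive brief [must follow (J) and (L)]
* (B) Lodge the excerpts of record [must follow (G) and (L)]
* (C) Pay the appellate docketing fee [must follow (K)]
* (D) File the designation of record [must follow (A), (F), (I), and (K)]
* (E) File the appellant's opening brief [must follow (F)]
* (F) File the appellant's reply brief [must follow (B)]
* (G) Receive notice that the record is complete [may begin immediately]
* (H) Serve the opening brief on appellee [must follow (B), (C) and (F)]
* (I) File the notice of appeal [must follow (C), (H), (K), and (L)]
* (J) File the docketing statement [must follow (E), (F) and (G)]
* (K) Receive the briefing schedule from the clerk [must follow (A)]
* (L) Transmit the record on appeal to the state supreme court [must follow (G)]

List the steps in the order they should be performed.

(G) (L) (B) (F) (E) (J) (A) (K) (C) (H) (I) (D)

(G) has no prerequisites → (G) first.
That leaves (L) as the only ready step → (L).
(B) is the only step now ready → (B).
That leaves (F) as the only ready step → (F).
(E) needed (F), now all done → (E).
That leaves (J) as the only ready step → (J).
(A) needed (J) and (L), now all done → (A).
(K) needed (A), now all done → (K).
(C) needed (K), now all done → (C).
Next only (H) has its prerequisites met → (H).
(I) needed (C), (H), (K) and (L), now all done → (I).
That leaves (D) as the only ready step → (D).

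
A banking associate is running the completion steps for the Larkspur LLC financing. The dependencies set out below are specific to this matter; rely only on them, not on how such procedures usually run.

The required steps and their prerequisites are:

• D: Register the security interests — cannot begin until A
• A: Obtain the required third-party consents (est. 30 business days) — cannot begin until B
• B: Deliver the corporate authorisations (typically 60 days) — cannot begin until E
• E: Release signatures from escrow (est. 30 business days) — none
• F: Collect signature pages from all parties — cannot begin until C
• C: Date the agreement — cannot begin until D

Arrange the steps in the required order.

E has no prerequisites → E first.
B needed E, now all done → B.
A is the only step now ready → A.
D needed A, now all done → D.
Next only C has its prerequisites met → C.
F needed C, now all done → F.

E, B, A, D, C, F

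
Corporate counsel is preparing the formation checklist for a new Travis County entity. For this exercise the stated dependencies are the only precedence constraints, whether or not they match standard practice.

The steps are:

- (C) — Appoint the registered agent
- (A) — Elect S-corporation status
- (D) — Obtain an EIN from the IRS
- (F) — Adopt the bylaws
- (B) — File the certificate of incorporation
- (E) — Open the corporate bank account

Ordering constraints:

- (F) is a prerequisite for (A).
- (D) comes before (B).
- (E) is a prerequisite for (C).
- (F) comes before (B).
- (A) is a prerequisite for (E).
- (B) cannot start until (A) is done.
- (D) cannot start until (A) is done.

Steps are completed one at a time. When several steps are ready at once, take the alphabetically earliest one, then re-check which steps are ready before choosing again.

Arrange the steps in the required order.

(F) → (A) → (D) → (B) → (E) → (C)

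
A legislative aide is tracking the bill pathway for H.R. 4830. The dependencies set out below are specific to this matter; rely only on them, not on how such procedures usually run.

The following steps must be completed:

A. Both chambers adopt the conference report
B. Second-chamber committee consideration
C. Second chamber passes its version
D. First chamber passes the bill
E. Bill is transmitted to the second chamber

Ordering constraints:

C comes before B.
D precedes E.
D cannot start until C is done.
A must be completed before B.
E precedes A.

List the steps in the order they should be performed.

C, D, E, A, B

Only C has no prerequisites, so it is first.
Next only D has its prerequisites met → D.
E needed D, now all done → E.
A needed E, now all done → A.
B needed A and C, now all done → B.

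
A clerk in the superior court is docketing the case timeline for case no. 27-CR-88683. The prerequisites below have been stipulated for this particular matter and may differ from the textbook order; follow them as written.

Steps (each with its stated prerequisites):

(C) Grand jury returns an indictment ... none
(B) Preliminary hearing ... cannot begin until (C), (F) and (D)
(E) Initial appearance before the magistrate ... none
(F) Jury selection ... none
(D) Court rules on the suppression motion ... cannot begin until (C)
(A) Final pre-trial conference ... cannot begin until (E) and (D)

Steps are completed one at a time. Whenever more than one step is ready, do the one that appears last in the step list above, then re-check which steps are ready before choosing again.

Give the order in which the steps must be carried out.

(F), (E), (C), (D), (A), (B)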